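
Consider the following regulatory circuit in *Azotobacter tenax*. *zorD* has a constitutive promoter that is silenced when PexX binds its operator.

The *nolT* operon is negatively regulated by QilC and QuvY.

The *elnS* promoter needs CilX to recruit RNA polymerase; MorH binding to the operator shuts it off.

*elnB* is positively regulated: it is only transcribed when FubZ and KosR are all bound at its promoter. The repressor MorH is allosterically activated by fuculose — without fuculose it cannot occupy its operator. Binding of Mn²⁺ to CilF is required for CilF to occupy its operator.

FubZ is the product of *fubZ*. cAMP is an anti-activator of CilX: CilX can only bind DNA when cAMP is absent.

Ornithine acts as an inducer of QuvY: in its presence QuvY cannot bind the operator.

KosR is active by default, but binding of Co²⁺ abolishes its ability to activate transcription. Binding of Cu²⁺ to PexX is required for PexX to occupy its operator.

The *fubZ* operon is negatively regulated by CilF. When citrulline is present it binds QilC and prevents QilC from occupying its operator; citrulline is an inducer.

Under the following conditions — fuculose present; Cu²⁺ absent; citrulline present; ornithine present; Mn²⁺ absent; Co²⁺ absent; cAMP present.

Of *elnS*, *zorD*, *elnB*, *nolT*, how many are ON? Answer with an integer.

Fuculose is present, so MorH is active.
cAMP is present, so CilX is inactive.
With repressor MorH bound, *elnS* is not transcribed.
→ *elnS* is OFF.
Cu²⁺ is absent, so PexX is inactive.
With no repressor bound, *zorD* is transcribed.
→ *zorD* is ON.
Mn²⁺ is absent, so CilF is inactive.
With no repressor bound, *fubZ* is transcribed.
So FubZ is produced and active.
Co²⁺ is absent, so KosR is active.
No repressor is bound and FubZ and KosR are active, so *elnB* is transcribed.
→ *elnB* is ON.
Citrulline is present, so QilC is inactive.
Ornithine is present, so QuvY is inactive.
With no repressor bound, *nolT* is transcribed.
→ *nolT* is ON.
3 of the 4 genes are transcribed.

3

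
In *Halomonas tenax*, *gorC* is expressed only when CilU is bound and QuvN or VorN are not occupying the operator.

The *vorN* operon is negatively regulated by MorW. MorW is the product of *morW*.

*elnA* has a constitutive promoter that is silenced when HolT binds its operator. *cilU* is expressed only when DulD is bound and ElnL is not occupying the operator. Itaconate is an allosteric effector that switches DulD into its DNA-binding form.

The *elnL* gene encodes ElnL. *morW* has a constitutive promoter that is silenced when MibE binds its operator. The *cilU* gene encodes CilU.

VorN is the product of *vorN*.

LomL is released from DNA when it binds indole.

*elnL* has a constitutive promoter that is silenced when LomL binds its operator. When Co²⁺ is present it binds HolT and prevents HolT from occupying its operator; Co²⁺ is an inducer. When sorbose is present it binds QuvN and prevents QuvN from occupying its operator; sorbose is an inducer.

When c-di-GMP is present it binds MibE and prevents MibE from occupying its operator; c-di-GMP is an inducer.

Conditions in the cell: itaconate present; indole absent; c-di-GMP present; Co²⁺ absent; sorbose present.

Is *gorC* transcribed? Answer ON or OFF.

ON

Indole is absent, so LomL is active.
With repressor LomL bound, *elnL* is not transcribed.
So ElnL is not produced.
Itaconate is present, so DulD is active.
No repressor is bound and DulD is active, so *cilU* is transcribed.
So CilU is produced and active.
Sorbose is present, so QuvN is inactive.
c-di-GMP is present, so MibE is inactive.
With no repressor bound, *morW* is transcribed.
So MorW is produced and active.
With repressor MorW bound, *vorN* is not transcribed.
So VorN is not produced.
No repressor is bound and CilU is active, so *gorC* is transcribed.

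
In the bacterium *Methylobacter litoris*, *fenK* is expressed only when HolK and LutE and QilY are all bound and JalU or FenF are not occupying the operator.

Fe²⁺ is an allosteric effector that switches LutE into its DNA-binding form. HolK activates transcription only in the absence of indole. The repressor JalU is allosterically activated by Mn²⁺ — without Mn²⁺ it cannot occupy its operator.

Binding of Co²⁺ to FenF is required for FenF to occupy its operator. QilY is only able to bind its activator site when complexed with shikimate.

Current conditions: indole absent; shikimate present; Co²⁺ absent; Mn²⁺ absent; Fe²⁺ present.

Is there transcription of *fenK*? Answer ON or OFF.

ON

Mn²⁺ is absent, so JalU is inactive.
Indole is absent, so HolK is active.
Fe²⁺ is present, so LutE is active.
Shikimate is present, so QilY is active.
Co²⁺ is absent, so FenF is inactive.
No repressor is bound and HolK and LutE and QilY are active, so *fenK* is transcribed.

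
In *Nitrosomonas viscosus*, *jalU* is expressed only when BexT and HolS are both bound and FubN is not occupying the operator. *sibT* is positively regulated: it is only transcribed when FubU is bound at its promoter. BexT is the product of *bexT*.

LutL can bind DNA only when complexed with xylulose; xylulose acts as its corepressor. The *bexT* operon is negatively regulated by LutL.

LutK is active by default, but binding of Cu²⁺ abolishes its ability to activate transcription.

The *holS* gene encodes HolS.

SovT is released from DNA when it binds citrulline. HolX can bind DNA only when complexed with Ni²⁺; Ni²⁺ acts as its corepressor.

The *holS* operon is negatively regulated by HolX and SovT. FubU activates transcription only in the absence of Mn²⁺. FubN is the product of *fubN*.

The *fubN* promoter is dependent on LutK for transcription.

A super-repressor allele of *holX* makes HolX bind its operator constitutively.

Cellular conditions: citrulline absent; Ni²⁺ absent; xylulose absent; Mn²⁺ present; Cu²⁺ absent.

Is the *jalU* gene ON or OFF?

OFF

Xylulose is absent, so LutL is inactive.
With no repressor bound, *bexT* is transcribed.
So BexT is produced and active.
Cu²⁺ is absent, so LutK is active.
No repressor is bound and LutK is active, so *fubN* is transcribed.
So FubN is produced and active.
HolX is constitutively active in this strain.
Citrulline is absent, so SovT is active.
With repressor HolX bound, *holS* is not transcribed.
So HolS is not produced.
With repressor FubN bound, *jalU* is not transcribed.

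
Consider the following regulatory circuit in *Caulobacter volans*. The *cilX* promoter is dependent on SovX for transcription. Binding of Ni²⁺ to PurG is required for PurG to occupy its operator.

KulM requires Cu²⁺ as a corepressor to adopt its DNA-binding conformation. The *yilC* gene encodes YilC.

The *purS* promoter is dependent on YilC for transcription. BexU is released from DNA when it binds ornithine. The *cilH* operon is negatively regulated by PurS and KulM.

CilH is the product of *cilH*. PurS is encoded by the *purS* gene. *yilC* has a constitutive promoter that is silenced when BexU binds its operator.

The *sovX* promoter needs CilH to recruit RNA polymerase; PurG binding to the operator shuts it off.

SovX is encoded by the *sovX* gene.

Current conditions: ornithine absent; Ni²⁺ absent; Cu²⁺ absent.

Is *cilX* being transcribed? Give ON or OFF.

ON

Ornithine is absent, so BexU is active.
With repressor BexU bound, *yilC* is not transcribed.
So YilC is not produced.
Required activator YilC is absent, so *purS* is not transcribed.
So PurS is not produced.
Cu²⁺ is absent, so KulM is inactive.
With no repressor bound, *cilH* is transcribed.
So CilH is produced and active.
Ni²⁺ is absent, so PurG is inactive.
No repressor is bound and CilH is active, so *sovX* is transcribed.
So SovX is produced and active.
No repressor is bound and SovX is active, so *cilX* is transcribed.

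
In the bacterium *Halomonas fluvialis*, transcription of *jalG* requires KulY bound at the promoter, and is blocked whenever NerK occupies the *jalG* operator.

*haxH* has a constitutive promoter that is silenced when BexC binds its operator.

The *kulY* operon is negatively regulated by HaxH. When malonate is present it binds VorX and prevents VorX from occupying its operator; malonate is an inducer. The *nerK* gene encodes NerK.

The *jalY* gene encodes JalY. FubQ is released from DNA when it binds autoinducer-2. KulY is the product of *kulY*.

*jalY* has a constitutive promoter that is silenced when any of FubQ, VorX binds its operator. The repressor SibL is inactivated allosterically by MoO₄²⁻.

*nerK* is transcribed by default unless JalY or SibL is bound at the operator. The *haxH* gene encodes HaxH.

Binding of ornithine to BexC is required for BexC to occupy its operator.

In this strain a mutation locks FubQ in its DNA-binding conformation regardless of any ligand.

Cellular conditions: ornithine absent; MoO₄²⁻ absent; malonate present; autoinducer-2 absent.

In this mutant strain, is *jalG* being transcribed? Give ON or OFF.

Ornithine is absent, so BexC is inactive.
With no repressor bound, *haxH* is transcribed.
So HaxH is produced and active.
With repressor HaxH bound, *kulY* is not transcribed.
So KulY is not produced.
FubQ is constitutively active in this strain.
Malonate is present, so VorX is inactive.
With repressor FubQ bound, *jalY* is not transcribed.
So JalY is not produced.
MoO₄²⁻ is absent, so SibL is active.
With repressor SibL bound, *nerK* is not transcribed.
So NerK is not produced.
Required activator KulY is absent, so *jalG* is not transcribed.

OFF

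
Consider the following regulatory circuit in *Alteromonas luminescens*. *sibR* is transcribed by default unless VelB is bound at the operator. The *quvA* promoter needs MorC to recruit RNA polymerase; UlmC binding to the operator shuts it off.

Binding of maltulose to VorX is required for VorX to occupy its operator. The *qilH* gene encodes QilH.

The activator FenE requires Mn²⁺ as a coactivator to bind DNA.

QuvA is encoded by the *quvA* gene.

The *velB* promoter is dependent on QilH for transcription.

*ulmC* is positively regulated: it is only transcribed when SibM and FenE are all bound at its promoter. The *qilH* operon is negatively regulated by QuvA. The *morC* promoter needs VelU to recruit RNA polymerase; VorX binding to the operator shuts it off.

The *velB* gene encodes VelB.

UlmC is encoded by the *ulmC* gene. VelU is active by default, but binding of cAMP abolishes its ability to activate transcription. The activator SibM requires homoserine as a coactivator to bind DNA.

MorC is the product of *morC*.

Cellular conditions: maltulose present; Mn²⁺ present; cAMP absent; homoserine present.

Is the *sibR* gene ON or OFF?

cAMP is absent, so VelU is active.
Maltulose is present, so VorX is active.
With repressor VorX bound, *morC* is not transcribed.
So MorC is not produced.
Homoserine is present, so SibM is active.
Mn²⁺ is present, so FenE is active.
No repressor is bound and SibM and FenE are active, so *ulmC* is transcribed.
So UlmC is produced and active.
With repressor UlmC bound, *quvA* is not transcribed.
So QuvA is not produced.
With no repressor bound, *qilH* is transcribed.
So QilH is produced and active.
No repressor is bound and QilH is active, so *velB* is transcribed.
So VelB is produced and active.
With repressor VelB bound, *sibR* is not transcribed.

OFF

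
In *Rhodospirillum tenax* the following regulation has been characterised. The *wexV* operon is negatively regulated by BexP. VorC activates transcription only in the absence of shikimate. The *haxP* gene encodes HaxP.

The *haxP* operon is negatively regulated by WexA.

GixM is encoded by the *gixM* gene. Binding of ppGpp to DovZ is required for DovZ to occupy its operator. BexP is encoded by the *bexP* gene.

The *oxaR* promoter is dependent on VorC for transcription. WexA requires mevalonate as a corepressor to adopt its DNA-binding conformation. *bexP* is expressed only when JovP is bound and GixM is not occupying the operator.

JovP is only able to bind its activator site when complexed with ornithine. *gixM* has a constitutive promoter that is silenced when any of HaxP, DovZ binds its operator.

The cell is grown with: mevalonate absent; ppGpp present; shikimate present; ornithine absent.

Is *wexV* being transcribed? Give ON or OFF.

Mevalonate is absent, so WexA is inactive.
With no repressor bound, *haxP* is transcribed.
So HaxP is produced and active.
ppGpp is present, so DovZ is active.
With repressor HaxP bound, *gixM* is not transcribed.
So GixM is not produced.
Ornithine is absent, so JovP is inactive.
Required activator JovP is absent, so *bexP* is not transcribed.
So BexP is not produced.
With no repressor bound, *wexV* is transcribed.

ON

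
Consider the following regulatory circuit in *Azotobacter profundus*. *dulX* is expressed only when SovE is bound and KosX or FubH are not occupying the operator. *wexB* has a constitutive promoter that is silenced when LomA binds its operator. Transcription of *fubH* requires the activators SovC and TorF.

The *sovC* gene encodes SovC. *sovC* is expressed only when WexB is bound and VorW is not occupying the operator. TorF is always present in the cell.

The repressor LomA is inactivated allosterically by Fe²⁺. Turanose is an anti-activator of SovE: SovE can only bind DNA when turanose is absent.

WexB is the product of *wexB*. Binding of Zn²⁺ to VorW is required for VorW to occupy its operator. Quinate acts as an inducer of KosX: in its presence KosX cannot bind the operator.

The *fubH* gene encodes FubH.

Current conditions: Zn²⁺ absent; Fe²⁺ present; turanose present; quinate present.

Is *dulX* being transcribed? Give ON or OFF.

OFF

Turanose is present, so SovE is inactive.
Quinate is present, so KosX is inactive.
Fe²⁺ is present, so LomA is inactive.
With no repressor bound, *wexB* is transcribed.
So WexB is produced and active.
Zn²⁺ is absent, so VorW is inactive.
No repressor is bound and WexB is active, so *sovC* is transcribed.
So SovC is produced and active.
TorF is produced constitutively and is active.
No repressor is bound and SovC and TorF are active, so *fubH* is transcribed.
So FubH is produced and active.
With repressor FubH bound, *dulX* is not transcribed.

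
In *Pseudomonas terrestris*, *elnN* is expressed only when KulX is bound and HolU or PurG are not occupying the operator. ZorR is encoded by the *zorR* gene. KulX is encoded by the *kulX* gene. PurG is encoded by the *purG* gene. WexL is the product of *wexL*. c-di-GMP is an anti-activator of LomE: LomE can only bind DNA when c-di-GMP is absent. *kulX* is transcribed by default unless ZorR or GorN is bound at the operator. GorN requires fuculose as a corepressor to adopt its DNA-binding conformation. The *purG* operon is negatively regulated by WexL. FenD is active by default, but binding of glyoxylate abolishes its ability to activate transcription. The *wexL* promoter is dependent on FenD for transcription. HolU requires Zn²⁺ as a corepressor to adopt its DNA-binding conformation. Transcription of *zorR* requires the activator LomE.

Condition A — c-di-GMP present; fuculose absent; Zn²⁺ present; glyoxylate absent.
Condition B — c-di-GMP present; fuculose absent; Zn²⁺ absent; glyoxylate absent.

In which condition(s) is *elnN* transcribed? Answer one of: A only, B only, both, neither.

Condition A:
c-di-GMP is present, so LomE is inactive.
Required activator LomE is absent, so *zorR* is not transcribed.
So ZorR is not produced.
Fuculose is absent, so GorN is inactive.
With no repressor bound, *kulX* is transcribed.
So KulX is produced and active.
Zn²⁺ is present, so HolU is active.
Glyoxylate is absent, so FenD is active.
No repressor is bound and FenD is active, so *wexL* is transcribed.
So WexL is produced and active.
With repressor WexL bound, *purG* is not transcribed.
So PurG is not produced.
With repressor HolU bound, *elnN* is not transcribed.
→ *elnN* is OFF in A.
Condition B:
c-di-GMP is present, so LomE is inactive.
Required activator LomE is absent, so *zorR* is not transcribed.
So ZorR is not produced.
Fuculose is absent, so GorN is inactive.
With no repressor bound, *kulX* is transcribed.
So KulX is produced and active.
Zn²⁺ is absent, so HolU is inactive.
Glyoxylate is absent, so FenD is active.
No repressor is bound and FenD is active, so *wexL* is transcribed.
So WexL is produced and active.
With repressor WexL bound, *purG* is not transcribed.
So PurG is not produced.
No repressor is bound and KulX is active, so *elnN* is transcribed.
→ *elnN* is ON in B.

B only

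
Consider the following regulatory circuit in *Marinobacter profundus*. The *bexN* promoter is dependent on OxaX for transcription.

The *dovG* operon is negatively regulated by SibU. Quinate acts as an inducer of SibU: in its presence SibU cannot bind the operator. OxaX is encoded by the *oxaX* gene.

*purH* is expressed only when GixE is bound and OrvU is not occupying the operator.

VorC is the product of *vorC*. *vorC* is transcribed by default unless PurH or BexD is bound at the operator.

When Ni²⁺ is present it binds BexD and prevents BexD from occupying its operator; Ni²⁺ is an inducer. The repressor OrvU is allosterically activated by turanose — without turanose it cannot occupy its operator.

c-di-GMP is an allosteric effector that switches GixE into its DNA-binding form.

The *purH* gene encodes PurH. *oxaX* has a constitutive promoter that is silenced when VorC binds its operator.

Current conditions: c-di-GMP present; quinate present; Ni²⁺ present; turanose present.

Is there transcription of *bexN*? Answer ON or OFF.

c-di-GMP is present, so GixE is active.
Turanose is present, so OrvU is active.
With repressor OrvU bound, *purH* is not transcribed.
So PurH is not produced.
Ni²⁺ is present, so BexD is inactive.
With no repressor bound, *vorC* is transcribed.
So VorC is produced and active.
With repressor VorC bound, *oxaX* is not transcribed.
So OxaX is not produced.
Required activator OxaX is absent, so *bexN* is not transcribed.

OFF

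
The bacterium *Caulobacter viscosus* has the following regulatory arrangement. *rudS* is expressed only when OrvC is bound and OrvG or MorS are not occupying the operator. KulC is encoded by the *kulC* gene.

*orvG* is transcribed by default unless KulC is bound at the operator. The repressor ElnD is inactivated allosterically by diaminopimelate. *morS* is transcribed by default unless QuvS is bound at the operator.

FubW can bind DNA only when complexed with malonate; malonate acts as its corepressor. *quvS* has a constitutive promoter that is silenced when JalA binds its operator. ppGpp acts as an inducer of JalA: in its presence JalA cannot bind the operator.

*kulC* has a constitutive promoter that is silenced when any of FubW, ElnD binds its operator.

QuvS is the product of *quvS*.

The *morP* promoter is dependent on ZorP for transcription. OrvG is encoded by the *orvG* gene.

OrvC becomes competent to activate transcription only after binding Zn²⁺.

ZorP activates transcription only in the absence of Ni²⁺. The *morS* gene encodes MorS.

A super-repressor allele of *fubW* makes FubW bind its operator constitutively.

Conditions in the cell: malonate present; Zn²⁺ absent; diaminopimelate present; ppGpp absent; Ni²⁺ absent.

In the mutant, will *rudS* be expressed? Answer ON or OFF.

FubW is constitutively active in this strain.
Diaminopimelate is present, so ElnD is inactive.
With repressor FubW bound, *kulC* is not transcribed.
So KulC is not produced.
With no repressor bound, *orvG* is transcribed.
So OrvG is produced and active.
ppGpp is absent, so JalA is active.
With repressor JalA bound, *quvS* is not transcribed.
So QuvS is not produced.
With no repressor bound, *morS* is transcribed.
So MorS is produced and active.
Zn²⁺ is absent, so OrvC is inactive.
With repressor OrvG bound, *rudS* is not transcribed.

OFF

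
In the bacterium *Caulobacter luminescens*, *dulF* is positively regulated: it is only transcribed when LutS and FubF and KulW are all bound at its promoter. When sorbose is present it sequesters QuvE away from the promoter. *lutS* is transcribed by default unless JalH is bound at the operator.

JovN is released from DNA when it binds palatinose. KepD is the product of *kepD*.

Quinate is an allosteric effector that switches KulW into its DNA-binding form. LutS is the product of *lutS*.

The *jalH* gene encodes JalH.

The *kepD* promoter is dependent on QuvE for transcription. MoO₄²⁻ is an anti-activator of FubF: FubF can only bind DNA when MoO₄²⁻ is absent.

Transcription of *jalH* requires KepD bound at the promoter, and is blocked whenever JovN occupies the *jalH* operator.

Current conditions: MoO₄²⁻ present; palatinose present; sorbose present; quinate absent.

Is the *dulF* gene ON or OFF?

Sorbose is present, so QuvE is inactive.
Required activator QuvE is absent, so *kepD* is not transcribed.
So KepD is not produced.
Palatinose is present, so JovN is inactive.
Required activator KepD is absent, so *jalH* is not transcribed.
So JalH is not produced.
With no repressor bound, *lutS* is transcribed.
So LutS is produced and active.
MoO₄²⁻ is present, so FubF is inactive.
Quinate is absent, so KulW is inactive.
Required activator FubF is absent, so *dulF* is not transcribed.

OFF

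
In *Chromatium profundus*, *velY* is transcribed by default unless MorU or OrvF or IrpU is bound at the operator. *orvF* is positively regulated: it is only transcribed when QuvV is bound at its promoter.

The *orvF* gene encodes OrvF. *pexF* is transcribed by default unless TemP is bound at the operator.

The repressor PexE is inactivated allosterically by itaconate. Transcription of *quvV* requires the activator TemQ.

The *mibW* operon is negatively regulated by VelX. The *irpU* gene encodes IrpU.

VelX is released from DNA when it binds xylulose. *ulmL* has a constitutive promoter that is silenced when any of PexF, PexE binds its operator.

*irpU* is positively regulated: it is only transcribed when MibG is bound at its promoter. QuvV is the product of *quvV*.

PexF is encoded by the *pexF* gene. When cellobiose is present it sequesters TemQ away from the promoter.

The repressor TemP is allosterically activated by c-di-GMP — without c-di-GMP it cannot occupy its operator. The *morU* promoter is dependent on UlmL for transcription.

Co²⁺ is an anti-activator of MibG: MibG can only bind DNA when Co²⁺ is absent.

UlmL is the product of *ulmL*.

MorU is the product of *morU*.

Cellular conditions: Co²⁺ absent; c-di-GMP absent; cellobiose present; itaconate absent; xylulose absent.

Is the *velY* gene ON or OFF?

c-di-GMP is absent, so TemP is inactive.
With no repressor bound, *pexF* is transcribed.
So PexF is produced and active.
Itaconate is absent, so PexE is active.
With repressor PexF bound, *ulmL* is not transcribed.
So UlmL is not produced.
Required activator UlmL is absent, so *morU* is not transcribed.
So MorU is not produced.
Cellobiose is present, so TemQ is inactive.
Required activator TemQ is absent, so *quvV* is not transcribed.
So QuvV is not produced.
Required activator QuvV is absent, so *orvF* is not transcribed.
So OrvF is not produced.
Co²⁺ is absent, so MibG is active.
No repressor is bound and MibG is active, so *irpU* is transcribed.
So IrpU is produced and active.
With repressor IrpU bound, *velY* is not transcribed.

OFF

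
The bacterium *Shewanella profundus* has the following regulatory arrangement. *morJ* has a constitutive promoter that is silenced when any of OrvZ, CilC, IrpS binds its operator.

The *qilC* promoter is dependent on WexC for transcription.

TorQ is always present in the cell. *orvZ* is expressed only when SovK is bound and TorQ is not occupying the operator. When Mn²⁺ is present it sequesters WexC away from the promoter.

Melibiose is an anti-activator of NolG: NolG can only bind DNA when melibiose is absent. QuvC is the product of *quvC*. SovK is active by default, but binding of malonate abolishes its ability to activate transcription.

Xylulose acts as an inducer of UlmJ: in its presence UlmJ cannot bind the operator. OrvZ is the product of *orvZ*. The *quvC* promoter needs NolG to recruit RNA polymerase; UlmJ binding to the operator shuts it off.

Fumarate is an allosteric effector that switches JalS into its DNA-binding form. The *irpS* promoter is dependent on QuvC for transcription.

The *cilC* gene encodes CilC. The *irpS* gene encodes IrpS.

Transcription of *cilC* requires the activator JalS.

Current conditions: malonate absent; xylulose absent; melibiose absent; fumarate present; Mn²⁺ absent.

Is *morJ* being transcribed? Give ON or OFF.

Malonate is absent, so SovK is active.
TorQ is produced constitutively and is active.
With repressor TorQ bound, *orvZ* is not transcribed.
So OrvZ is not produced.
Fumarate is present, so JalS is active.
No repressor is bound and JalS is active, so *cilC* is transcribed.
So CilC is produced and active.
Xylulose is absent, so UlmJ is active.
Melibiose is absent, so NolG is active.
With repressor UlmJ bound, *quvC* is not transcribed.
So QuvC is not produced.
Required activator QuvC is absent, so *irpS* is not transcribed.
So IrpS is not produced.
With repressor CilC bound, *morJ* is not transcribed.

OFF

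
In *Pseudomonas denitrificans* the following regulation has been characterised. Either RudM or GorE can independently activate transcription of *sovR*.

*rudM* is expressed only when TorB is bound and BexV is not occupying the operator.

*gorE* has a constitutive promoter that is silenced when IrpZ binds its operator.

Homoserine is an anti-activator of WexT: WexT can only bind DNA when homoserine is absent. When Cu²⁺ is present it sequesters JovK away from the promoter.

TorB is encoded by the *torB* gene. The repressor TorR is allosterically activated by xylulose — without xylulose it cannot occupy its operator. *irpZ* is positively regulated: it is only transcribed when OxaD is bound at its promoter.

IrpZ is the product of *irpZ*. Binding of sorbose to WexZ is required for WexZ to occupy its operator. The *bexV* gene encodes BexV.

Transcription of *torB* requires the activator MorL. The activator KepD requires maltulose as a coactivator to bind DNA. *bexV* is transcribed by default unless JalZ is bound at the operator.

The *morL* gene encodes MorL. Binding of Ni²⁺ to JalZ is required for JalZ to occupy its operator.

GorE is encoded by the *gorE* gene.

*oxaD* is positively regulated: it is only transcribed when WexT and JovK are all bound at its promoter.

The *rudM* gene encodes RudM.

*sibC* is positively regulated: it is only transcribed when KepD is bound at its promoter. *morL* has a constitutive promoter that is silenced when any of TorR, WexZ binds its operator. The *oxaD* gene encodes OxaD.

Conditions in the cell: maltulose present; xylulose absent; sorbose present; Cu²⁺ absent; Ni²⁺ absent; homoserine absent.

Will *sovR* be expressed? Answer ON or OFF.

Xylulose is absent, so TorR is inactive.
Sorbose is present, so WexZ is active.
With repressor WexZ bound, *morL* is not transcribed.
So MorL is not produced.
Required activator MorL is absent, so *torB* is not transcribed.
So TorB is not produced.
Ni²⁺ is absent, so JalZ is inactive.
With no repressor bound, *bexV* is transcribed.
So BexV is produced and active.
With repressor BexV bound, *rudM* is not transcribed.
So RudM is not produced.
Homoserine is absent, so WexT is active.
Cu²⁺ is absent, so JovK is active.
No repressor is bound and WexT and JovK are active, so *oxaD* is transcribed.
So OxaD is produced and active.
No repressor is bound and OxaD is active, so *irpZ* is transcribed.
So IrpZ is produced and active.
With repressor IrpZ bound, *gorE* is not transcribed.
So GorE is not produced.
No activator is available at the *sovR* promoter, so *sovR* is not transcribed.

OFF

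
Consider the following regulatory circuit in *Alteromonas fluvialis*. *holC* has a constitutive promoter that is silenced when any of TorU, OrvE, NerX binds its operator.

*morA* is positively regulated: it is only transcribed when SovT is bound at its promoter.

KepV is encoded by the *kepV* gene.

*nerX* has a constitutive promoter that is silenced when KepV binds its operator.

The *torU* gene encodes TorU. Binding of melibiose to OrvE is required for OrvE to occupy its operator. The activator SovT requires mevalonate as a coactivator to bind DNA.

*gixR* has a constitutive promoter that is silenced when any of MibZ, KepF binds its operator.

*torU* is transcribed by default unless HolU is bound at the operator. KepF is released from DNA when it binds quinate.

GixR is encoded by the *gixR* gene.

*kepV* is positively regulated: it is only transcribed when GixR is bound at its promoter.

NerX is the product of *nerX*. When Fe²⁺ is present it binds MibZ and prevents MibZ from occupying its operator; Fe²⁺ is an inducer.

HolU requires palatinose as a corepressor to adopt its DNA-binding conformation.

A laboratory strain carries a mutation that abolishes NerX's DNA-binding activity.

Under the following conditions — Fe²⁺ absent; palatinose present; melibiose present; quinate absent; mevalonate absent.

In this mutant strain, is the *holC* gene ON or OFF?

Palatinose is present, so HolU is active.
With repressor HolU bound, *torU* is not transcribed.
So TorU is not produced.
Melibiose is present, so OrvE is active.
NerX is non-functional in this strain, so it has no effect.
With repressor OrvE bound, *holC* is not transcribed.

OFF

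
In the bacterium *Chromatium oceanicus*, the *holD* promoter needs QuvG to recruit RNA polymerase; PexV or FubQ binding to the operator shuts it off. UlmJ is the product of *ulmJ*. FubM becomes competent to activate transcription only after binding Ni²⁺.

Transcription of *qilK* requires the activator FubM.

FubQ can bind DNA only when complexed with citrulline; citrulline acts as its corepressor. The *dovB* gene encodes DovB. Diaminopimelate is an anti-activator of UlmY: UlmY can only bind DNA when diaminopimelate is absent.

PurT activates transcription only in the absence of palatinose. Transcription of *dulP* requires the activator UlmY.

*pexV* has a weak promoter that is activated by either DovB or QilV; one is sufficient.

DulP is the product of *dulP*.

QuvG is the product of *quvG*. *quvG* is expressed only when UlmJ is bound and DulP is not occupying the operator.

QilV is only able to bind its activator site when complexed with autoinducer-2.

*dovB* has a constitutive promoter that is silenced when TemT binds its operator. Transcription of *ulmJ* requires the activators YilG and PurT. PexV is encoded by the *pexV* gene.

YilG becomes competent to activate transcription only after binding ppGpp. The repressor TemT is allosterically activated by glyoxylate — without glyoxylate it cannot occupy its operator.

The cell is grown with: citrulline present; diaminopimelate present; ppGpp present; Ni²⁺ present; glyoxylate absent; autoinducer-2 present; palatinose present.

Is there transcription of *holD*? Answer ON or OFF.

OFF

Diaminopimelate is present, so UlmY is inactive.
Required activator UlmY is absent, so *dulP* is not transcribed.
So DulP is not produced.
ppGpp is present, so YilG is active.
Palatinose is present, so PurT is inactive.
Required activator PurT is absent, so *ulmJ* is not transcribed.
So UlmJ is not produced.
Required activator UlmJ is absent, so *quvG* is not transcribed.
So QuvG is not produced.
Glyoxylate is absent, so TemT is inactive.
With no repressor bound, *dovB* is transcribed.
So DovB is produced and active.
Autoinducer-2 is present, so QilV is active.
Activator DovB is present, so *pexV* is transcribed.
So PexV is produced and active.
Citrulline is present, so FubQ is active.
With repressor PexV bound, *holD* is not transcribed.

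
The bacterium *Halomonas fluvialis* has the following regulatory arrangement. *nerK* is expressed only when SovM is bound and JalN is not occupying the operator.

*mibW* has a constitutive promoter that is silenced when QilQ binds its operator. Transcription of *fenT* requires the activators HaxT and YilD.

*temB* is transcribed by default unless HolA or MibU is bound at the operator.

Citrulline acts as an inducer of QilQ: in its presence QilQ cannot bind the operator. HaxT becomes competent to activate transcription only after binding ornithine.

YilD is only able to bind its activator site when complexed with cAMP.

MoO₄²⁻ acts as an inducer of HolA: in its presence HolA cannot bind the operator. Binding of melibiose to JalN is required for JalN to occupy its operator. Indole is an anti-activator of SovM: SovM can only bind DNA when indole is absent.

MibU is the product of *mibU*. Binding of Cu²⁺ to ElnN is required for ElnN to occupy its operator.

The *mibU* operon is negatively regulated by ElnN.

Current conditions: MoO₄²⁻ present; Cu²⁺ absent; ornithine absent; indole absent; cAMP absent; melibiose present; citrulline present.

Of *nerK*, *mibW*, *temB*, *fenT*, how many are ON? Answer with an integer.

Indole is absent, so SovM is active.
Melibiose is present, so JalN is active.
With repressor JalN bound, *nerK* is not transcribed.
→ *nerK* is OFF.
Citrulline is present, so QilQ is inactive.
With no repressor bound, *mibW* is transcribed.
→ *mibW* is ON.
MoO₄²⁻ is present, so HolA is inactive.
Cu²⁺ is absent, so ElnN is inactive.
With no repressor bound, *mibU* is transcribed.
So MibU is produced and active.
With repressor MibU bound, *temB* is not transcribed.
→ *temB* is OFF.
Ornithine is absent, so HaxT is inactive.
cAMP is absent, so YilD is inactive.
Required activator HaxT is absent, so *fenT* is not transcribed.
→ *fenT* is OFF.
1 of the 4 genes is transcribed.

1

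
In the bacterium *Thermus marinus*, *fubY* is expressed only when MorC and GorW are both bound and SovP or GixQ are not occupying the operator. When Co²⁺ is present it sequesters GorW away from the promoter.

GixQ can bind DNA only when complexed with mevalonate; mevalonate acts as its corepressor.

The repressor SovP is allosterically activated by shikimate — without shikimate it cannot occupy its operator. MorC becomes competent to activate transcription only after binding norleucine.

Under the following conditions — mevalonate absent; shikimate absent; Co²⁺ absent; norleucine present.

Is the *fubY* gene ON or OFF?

Norleucine is present, so MorC is active.
Shikimate is absent, so SovP is inactive.
Mevalonate is absent, so GixQ is inactive.
Co²⁺ is absent, so GorW is active.
No repressor is bound and MorC and GorW are active, so *fubY* is transcribed.

ON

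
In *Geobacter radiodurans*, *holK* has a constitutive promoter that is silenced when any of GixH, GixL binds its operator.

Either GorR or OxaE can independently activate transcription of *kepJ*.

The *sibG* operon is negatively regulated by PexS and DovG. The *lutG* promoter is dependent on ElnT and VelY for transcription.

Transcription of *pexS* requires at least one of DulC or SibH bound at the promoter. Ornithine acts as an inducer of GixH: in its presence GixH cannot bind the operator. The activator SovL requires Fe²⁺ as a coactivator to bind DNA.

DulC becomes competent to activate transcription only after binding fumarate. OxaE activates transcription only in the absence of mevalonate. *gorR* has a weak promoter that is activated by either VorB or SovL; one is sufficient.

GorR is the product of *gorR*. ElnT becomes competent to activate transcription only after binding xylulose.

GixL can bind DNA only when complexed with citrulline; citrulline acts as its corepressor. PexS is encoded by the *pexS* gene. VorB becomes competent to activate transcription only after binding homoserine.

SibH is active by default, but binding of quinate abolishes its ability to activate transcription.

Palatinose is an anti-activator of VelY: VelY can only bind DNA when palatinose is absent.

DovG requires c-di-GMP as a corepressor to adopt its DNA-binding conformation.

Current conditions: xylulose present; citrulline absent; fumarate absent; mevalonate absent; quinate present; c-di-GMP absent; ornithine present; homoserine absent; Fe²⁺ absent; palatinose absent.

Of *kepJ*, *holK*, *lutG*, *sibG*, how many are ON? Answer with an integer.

4

Homoserine is absent, so VorB is inactive.
Fe²⁺ is absent, so SovL is inactive.
No activator is available at the *gorR* promoter, so *gorR* is not transcribed.
So GorR is not produced.
Mevalonate is absent, so OxaE is active.
Activator OxaE is present, so *kepJ* is transcribed.
→ *kepJ* is ON.
Ornithine is present, so GixH is inactive.
Citrulline is absent, so GixL is inactive.
With no repressor bound, *holK* is transcribed.
→ *holK* is ON.
Xylulose is present, so ElnT is active.
Palatinose is absent, so VelY is active.
No repressor is bound and ElnT and VelY are active, so *lutG* is transcribed.
→ *lutG* is ON.
Fumarate is absent, so DulC is inactive.
Quinate is present, so SibH is inactive.
No activator is available at the *pexS* promoter, so *pexS* is not transcribed.
So PexS is not produced.
c-di-GMP is absent, so DovG is inactive.
With no repressor bound, *sibG* is transcribed.
→ *sibG* is ON.
4 of the 4 genes are transcribed.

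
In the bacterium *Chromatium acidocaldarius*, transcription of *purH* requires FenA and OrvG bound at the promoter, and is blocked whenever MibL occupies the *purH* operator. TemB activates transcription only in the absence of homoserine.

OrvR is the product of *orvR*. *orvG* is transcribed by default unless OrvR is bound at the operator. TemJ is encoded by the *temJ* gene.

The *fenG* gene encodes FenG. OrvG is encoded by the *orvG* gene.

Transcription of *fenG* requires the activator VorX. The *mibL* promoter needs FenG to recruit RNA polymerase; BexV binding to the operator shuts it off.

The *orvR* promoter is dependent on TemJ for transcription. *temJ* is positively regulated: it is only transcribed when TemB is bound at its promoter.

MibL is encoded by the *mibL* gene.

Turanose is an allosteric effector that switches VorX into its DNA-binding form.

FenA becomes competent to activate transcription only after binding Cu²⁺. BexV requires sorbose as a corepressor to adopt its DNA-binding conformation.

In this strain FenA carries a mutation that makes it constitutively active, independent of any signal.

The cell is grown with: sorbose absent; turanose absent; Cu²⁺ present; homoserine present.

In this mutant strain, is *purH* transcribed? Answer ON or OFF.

ON

FenA is constitutively active in this strain.
Homoserine is present, so TemB is inactive.
Required activator TemB is absent, so *temJ* is not transcribed.
So TemJ is not produced.
Required activator TemJ is absent, so *orvR* is not transcribed.
So OrvR is not produced.
With no repressor bound, *orvG* is transcribed.
So OrvG is produced and active.
Sorbose is absent, so BexV is inactive.
Turanose is absent, so VorX is inactive.
Required activator VorX is absent, so *fenG* is not transcribed.
So FenG is not produced.
Required activator FenG is absent, so *mibL* is not transcribed.
So MibL is not produced.
No repressor is bound and FenA and OrvG are active, so *purH* is transcribed.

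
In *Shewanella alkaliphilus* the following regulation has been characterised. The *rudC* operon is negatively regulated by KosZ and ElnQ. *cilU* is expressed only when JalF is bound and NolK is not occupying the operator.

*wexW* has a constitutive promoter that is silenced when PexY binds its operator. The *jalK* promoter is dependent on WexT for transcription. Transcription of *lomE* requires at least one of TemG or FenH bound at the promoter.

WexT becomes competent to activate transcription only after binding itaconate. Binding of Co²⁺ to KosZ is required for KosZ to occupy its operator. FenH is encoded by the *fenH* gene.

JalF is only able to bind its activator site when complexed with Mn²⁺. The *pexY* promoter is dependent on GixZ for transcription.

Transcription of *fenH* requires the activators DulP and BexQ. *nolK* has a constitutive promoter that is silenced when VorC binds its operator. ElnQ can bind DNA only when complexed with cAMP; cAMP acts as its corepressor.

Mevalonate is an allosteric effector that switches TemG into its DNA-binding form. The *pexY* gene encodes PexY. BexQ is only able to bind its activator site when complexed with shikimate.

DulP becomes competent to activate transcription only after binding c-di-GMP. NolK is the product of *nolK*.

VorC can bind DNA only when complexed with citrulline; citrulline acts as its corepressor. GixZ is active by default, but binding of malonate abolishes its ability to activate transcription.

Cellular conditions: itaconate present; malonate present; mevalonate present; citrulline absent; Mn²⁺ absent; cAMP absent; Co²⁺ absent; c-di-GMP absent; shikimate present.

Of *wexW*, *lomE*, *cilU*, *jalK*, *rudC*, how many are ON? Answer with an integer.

Malonate is present, so GixZ is inactive.
Required activator GixZ is absent, so *pexY* is not transcribed.
So PexY is not produced.
With no repressor bound, *wexW* is transcribed.
→ *wexW* is ON.
Mevalonate is present, so TemG is active.
c-di-GMP is absent, so DulP is inactive.
Shikimate is present, so BexQ is active.
Required activator DulP is absent, so *fenH* is not transcribed.
So FenH is not produced.
Activator TemG is present, so *lomE* is transcribed.
→ *lomE* is ON.
Citrulline is absent, so VorC is inactive.
With no repressor bound, *nolK* is transcribed.
So NolK is produced and active.
Mn²⁺ is absent, so JalF is inactive.
With repressor NolK bound, *cilU* is not transcribed.
→ *cilU* is OFF.
Itaconate is present, so WexT is active.
No repressor is bound and WexT is active, so *jalK* is transcribed.
→ *jalK* is ON.
Co²⁺ is absent, so KosZ is inactive.
cAMP is absent, so ElnQ is inactive.
With no repressor bound, *rudC* is transcribed.
→ *rudC* is ON.
4 of the 5 genes are transcribed.

4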